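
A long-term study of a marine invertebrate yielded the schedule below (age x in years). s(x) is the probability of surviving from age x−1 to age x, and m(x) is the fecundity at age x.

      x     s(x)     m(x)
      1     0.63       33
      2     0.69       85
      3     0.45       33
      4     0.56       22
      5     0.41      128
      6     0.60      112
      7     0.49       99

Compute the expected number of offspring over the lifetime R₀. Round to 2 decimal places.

76.68

Survivorship from birth: l_x = s_1·s_2·…·s_x.
  l_1 = 0.63000
  l_2 = 0.43470
  l_3 = 0.19561
  l_4 = 0.10954
  l_5 = 0.04491
  l_6 = 0.02695
  l_7 = 0.01320
R₀ = Σ l_x m(x):
  age 1: 0.63000 × 33 = 20.7900
  age 2: 0.43470 × 85 = 36.9495
  age 3: 0.19561 × 33 = 6.4551
  age 4: 0.10954 × 22 = 2.4099
  age 5: 0.04491 × 128 = 5.7485
  age 6: 0.02695 × 112 = 3.0184
  age 7: 0.01320 × 99 = 1.3068
R₀ = 20.7900 + 36.9495 + 6.4551 + 2.4099 + 5.7485 + 3.0184 + 1.3068 = 76.6782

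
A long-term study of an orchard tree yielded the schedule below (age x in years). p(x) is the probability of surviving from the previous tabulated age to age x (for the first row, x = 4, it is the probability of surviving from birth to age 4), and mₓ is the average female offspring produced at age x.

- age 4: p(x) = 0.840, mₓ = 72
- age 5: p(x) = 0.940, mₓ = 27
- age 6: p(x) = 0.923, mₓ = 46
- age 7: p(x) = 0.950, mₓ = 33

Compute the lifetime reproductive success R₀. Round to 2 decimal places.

Survivorship from birth: l_x = p_4·p_5·…·p_x.
  l_4 = 0.84000
  l_5 = 0.78960
  l_6 = 0.72880
  l_7 = 0.69236
R₀ = Σ l_x mₓ:
  age 4: 0.84000 × 72 = 60.4800
  age 5: 0.78960 × 27 = 21.3192
  age 6: 0.72880 × 46 = 33.5248
  age 7: 0.69236 × 33 = 22.8479
R₀ = 60.4800 + 21.3192 + 33.5248 + 22.8479 = 138.1719

138.17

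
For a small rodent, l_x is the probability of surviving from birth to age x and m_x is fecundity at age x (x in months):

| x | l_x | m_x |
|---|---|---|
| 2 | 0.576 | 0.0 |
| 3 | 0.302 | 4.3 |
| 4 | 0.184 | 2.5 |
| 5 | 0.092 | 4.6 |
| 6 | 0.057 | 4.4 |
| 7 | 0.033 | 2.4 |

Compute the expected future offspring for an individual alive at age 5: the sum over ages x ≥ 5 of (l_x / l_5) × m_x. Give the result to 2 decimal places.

8.19

l_5 = 0.092. Conditional survival from age 5 to x is l_x / l_5.
  x=5: (0.092/0.092) × 4.6 = 4.6000
  x=6: (0.057/0.092) × 4.4 = 2.7261
  x=7: (0.033/0.092) × 2.4 = 0.8609
Sum = 4.6000 + 2.7261 + 0.8609 = 8.1870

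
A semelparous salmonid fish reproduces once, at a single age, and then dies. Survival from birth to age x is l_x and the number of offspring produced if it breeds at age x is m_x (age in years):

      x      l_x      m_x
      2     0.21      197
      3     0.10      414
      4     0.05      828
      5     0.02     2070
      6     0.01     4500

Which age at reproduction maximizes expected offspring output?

6

Expected offspring if breeding at age x = l_x × m_x:
  age 2: 0.21 × 197 = 41.370
  age 3: 0.10 × 414 = 41.400
  age 4: 0.05 × 828 = 41.400
  age 5: 0.02 × 2070 = 41.400
  age 6: 0.01 × 4500 = 45.000
Maximum at age 6 (45.000).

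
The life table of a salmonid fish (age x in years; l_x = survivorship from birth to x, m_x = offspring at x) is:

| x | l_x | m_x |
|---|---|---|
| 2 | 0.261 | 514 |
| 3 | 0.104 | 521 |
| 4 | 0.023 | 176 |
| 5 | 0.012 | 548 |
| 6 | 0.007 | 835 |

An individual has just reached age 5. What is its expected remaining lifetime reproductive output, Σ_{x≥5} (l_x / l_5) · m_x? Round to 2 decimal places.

l_5 = 0.012. Conditional survival from age 5 to x is l_x / l_5.
  x=5: (0.012/0.012) × 548 = 548.0000
  x=6: (0.007/0.012) × 835 = 487.0833
Sum = 548.0000 + 487.0833 = 1035.0833

1035.08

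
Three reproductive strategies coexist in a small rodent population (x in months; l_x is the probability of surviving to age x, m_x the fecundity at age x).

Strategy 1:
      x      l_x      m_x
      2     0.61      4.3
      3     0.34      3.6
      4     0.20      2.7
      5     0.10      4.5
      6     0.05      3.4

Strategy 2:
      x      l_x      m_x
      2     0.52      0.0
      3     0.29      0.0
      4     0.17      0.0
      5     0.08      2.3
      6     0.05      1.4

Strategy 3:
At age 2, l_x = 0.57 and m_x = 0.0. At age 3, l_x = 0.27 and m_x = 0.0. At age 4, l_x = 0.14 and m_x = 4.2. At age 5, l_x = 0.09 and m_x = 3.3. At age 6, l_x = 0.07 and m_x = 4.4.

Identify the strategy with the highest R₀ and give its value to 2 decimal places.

5.01

Strategy 1: R₀ = 0.61×4.3 + 0.34×3.6 + 0.20×2.7 + 0.10×4.5 + 0.05×3.4 = 5.0070
Strategy 2: R₀ = 0.52×0.0 + 0.29×0.0 + 0.17×0.0 + 0.08×2.3 + 0.05×1.4 = 0.2540
Strategy 3: R₀ = 0.57×0.0 + 0.27×0.0 + 0.14×4.2 + 0.09×3.3 + 0.07×4.4 = 1.1930
Highest R₀: strategy 1 with 5.0070.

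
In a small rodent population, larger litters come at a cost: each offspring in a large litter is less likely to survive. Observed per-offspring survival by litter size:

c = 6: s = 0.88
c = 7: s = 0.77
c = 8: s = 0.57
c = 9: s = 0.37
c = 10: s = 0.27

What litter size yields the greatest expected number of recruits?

Expected recruits = c × s(c):
  c=6: 6 × 0.88 = 5.280
  c=7: 7 × 0.77 = 5.390
  c=8: 8 × 0.57 = 4.560
  c=9: 9 × 0.37 = 3.330
  c=10: 10 × 0.27 = 2.700
Maximum at c = 7 (5.390 recruits).

7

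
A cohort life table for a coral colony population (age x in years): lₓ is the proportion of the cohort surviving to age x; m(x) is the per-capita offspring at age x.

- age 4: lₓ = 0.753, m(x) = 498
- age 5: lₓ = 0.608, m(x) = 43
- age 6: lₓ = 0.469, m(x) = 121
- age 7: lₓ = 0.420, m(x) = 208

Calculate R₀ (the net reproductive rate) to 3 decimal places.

545.247

R₀ = Σ lₓ m(x):
  age 4: 0.753 × 498 = 374.9940
  age 5: 0.608 × 43 = 26.1440
  age 6: 0.469 × 121 = 56.7490
  age 7: 0.420 × 208 = 87.3600
R₀ = 374.9940 + 26.1440 + 56.7490 + 87.3600 = 545.2470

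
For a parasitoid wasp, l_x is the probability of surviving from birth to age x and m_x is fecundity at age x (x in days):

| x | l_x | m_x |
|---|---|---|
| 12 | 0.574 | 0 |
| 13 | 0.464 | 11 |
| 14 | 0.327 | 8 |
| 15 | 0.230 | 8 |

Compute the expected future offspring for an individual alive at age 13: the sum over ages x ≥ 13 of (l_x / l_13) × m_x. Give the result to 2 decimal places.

20.60

l_13 = 0.464. Conditional survival from age 13 to x is l_x / l_13.
  x=13: (0.464/0.464) × 11 = 11.0000
  x=14: (0.327/0.464) × 8 = 5.6379
  x=15: (0.230/0.464) × 8 = 3.9655
Sum = 11.0000 + 5.6379 + 3.9655 = 20.6034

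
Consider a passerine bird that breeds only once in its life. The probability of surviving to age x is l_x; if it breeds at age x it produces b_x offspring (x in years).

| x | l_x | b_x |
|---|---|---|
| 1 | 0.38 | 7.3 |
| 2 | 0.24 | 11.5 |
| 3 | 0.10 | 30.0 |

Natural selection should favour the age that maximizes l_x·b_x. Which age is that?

3

Expected offspring if breeding at age x = l_x × b_x:
  age 1: 0.38 × 7.3 = 2.774
  age 2: 0.24 × 11.5 = 2.760
  age 3: 0.10 × 30.0 = 3.000
Maximum at age 3 (3.000).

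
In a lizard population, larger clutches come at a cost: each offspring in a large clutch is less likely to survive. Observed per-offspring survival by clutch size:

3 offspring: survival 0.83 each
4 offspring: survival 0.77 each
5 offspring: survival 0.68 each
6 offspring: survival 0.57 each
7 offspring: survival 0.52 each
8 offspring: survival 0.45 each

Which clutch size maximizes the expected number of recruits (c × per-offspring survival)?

7

Expected recruits = c × s(c):
  c=3: 3 × 0.83 = 2.490
  c=4: 4 × 0.77 = 3.080
  c=5: 5 × 0.68 = 3.400
  c=6: 6 × 0.57 = 3.420
  c=7: 7 × 0.52 = 3.640
  c=8: 8 × 0.45 = 3.600
Maximum at c = 7 (3.640 recruits).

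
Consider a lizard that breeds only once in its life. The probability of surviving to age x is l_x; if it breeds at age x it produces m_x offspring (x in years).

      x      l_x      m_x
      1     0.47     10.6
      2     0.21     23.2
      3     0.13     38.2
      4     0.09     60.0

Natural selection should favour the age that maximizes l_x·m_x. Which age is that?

Expected offspring if breeding at age x = l_x × m_x:
  age 1: 0.47 × 10.6 = 4.982
  age 2: 0.21 × 23.2 = 4.872
  age 3: 0.13 × 38.2 = 4.966
  age 4: 0.09 × 60.0 = 5.400
Maximum at age 4 (5.400).

4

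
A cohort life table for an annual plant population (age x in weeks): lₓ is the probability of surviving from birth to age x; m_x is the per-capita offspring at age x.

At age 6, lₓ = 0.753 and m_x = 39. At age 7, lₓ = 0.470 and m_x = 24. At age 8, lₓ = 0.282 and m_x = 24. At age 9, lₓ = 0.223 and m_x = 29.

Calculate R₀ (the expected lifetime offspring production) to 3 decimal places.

53.882

R₀ = Σ lₓ m_x:
  age 6: 0.753 × 39 = 29.3670
  age 7: 0.470 × 24 = 11.2800
  age 8: 0.282 × 24 = 6.7680
  age 9: 0.223 × 29 = 6.4670
R₀ = 29.3670 + 11.2800 + 6.7680 + 6.4670 = 53.8820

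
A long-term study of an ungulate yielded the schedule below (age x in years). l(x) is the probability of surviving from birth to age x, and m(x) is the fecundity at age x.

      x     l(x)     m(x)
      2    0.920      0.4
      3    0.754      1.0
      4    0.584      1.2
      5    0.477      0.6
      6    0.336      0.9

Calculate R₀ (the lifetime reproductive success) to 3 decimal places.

2.411

R₀ = Σ l(x) m(x):
  age 2: 0.920 × 0.4 = 0.3680
  age 3: 0.754 × 1.0 = 0.7540
  age 4: 0.584 × 1.2 = 0.7008
  age 5: 0.477 × 0.6 = 0.2862
  age 6: 0.336 × 0.9 = 0.3024
R₀ = 0.3680 + 0.7540 + 0.7008 + 0.2862 + 0.3024 = 2.4114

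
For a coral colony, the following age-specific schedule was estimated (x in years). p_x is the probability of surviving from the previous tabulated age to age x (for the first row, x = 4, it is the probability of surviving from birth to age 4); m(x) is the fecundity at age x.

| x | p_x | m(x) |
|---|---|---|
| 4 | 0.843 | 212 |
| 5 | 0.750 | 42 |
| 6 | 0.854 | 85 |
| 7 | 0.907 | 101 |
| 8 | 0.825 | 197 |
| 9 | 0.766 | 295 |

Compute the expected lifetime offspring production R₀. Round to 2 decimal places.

Survivorship from birth: l_x = p_4·p_5·…·p_x.
  l_4 = 0.84300
  l_5 = 0.63225
  l_6 = 0.53994
  l_7 = 0.48973
  l_8 = 0.40402
  l_9 = 0.30948
R₀ = Σ l_x m(x):
  age 4: 0.84300 × 212 = 178.7160
  age 5: 0.63225 × 42 = 26.5545
  age 6: 0.53994 × 85 = 45.8949
  age 7: 0.48973 × 101 = 49.4627
  age 8: 0.40402 × 197 = 79.5919
  age 9: 0.30948 × 295 = 91.2966
R₀ = 178.7160 + 26.5545 + 45.8949 + 49.4627 + 79.5919 + 91.2966 = 471.5167

471.52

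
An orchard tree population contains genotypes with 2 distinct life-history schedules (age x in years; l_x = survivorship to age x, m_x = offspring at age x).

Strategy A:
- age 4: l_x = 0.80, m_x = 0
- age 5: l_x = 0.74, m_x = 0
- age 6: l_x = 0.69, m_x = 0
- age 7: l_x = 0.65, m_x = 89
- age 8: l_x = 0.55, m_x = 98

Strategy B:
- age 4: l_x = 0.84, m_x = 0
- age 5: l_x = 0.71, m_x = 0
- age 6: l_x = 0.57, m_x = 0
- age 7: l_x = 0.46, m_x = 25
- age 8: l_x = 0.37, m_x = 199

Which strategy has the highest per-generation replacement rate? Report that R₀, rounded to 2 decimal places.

111.75

Strategy A: R₀ = 0.80×0 + 0.74×0 + 0.69×0 + 0.65×89 + 0.55×98 = 111.7500
Strategy B: R₀ = 0.84×0 + 0.71×0 + 0.57×0 + 0.46×25 + 0.37×199 = 85.1300
Highest R₀: strategy A with 111.7500.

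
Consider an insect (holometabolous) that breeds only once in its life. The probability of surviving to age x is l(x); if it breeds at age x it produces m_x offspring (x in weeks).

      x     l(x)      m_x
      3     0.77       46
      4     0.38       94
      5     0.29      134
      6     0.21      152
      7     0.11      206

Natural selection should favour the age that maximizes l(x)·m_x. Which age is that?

Expected offspring if breeding at age x = l(x) × m_x:
  age 3: 0.77 × 46 = 35.420
  age 4: 0.38 × 94 = 35.720
  age 5: 0.29 × 134 = 38.860
  age 6: 0.21 × 152 = 31.920
  age 7: 0.11 × 206 = 22.660
Maximum at age 5 (38.860).

5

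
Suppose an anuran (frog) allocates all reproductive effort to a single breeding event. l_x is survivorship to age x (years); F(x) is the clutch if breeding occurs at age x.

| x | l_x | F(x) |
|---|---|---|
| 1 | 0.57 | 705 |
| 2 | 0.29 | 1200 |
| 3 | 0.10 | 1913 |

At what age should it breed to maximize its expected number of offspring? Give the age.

1

Expected offspring if breeding at age x = l_x × F(x):
  age 1: 0.57 × 705 = 401.850
  age 2: 0.29 × 1200 = 348.000
  age 3: 0.10 × 1913 = 191.300
Maximum at age 1 (401.850).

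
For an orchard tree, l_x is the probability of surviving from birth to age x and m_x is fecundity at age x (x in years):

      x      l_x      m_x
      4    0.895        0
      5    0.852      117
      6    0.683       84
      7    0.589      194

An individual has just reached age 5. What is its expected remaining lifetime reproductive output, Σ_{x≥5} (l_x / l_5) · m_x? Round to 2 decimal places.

318.45

l_5 = 0.852. Conditional survival from age 5 to x is l_x / l_5.
  x=5: (0.852/0.852) × 117 = 117.0000
  x=6: (0.683/0.852) × 84 = 67.3380
  x=7: (0.589/0.852) × 194 = 134.1150
Sum = 117.0000 + 67.3380 + 134.1150 = 318.4531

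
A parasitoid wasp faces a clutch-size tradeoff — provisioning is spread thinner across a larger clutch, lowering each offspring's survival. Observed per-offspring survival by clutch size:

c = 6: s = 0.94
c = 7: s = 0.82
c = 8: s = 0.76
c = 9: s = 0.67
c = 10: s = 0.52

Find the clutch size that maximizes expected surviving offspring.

8

Expected surviving offspring = c × s(c):
  c=6: 6 × 0.94 = 5.640
  c=7: 7 × 0.82 = 5.740
  c=8: 8 × 0.76 = 6.080
  c=9: 9 × 0.67 = 6.030
  c=10: 10 × 0.52 = 5.200
Maximum at c = 8 (6.080 surviving offspring).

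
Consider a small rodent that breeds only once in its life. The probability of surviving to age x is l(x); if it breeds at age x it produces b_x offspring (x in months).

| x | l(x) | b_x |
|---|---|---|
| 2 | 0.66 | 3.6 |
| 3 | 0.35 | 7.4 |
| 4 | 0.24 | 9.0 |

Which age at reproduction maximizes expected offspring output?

Expected offspring if breeding at age x = l(x) × b_x:
  age 2: 0.66 × 3.6 = 2.376
  age 3: 0.35 × 7.4 = 2.590
  age 4: 0.24 × 9.0 = 2.160
Maximum at age 3 (2.590).

3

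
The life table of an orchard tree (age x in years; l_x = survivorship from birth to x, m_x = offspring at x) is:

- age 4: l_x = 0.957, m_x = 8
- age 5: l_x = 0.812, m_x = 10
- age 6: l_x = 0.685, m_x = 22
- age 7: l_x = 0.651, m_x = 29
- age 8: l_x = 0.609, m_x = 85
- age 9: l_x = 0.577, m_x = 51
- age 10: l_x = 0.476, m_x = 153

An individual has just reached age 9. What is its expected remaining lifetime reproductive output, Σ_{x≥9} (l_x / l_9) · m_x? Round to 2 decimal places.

l_9 = 0.577. Conditional survival from age 9 to x is l_x / l_9.
  x=9: (0.577/0.577) × 51 = 51.0000
  x=10: (0.476/0.577) × 153 = 126.2184
Sum = 51.0000 + 126.2184 = 177.2184

177.22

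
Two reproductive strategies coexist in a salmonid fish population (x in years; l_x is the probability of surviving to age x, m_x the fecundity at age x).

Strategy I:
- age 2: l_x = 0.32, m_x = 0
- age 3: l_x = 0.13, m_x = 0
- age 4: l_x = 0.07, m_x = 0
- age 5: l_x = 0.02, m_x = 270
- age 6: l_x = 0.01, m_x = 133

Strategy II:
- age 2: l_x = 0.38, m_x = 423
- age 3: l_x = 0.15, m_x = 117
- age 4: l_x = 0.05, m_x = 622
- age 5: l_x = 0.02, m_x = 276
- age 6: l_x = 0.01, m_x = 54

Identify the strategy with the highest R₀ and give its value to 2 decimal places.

Strategy I: R₀ = 0.32×0 + 0.13×0 + 0.07×0 + 0.02×270 + 0.01×133 = 6.7300
Strategy II: R₀ = 0.38×423 + 0.15×117 + 0.05×622 + 0.02×276 + 0.01×54 = 215.4500
Highest R₀: strategy II with 215.4500.

215.45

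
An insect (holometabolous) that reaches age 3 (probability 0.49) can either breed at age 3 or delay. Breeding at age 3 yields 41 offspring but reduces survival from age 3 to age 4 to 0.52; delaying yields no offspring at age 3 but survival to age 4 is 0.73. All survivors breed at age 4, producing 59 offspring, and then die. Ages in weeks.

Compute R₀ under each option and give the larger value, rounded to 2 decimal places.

breed at age 3: R₀ = 0.49 × (41 + 0.52 × 59) = 0.49 × 71.6800 = 35.1232
delay to age 4: R₀ = 0.49 × (0.73 × 59) = 0.49 × 43.0700 = 21.1043
Higher: breed at age 3 (35.1232).

35.12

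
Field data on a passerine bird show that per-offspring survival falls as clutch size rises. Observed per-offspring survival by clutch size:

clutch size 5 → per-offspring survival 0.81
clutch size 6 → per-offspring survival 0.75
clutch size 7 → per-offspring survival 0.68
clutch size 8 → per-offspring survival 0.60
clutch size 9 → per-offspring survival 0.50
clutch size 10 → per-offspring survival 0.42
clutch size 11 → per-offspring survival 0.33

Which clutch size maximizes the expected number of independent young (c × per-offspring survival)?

Expected independent young = c × s(c):
  c=5: 5 × 0.81 = 4.050
  c=6: 6 × 0.75 = 4.500
  c=7: 7 × 0.68 = 4.760
  c=8: 8 × 0.60 = 4.800
  c=9: 9 × 0.50 = 4.500
  c=10: 10 × 0.42 = 4.200
  c=11: 11 × 0.33 = 3.630
Maximum at c = 8 (4.800 independent young).

8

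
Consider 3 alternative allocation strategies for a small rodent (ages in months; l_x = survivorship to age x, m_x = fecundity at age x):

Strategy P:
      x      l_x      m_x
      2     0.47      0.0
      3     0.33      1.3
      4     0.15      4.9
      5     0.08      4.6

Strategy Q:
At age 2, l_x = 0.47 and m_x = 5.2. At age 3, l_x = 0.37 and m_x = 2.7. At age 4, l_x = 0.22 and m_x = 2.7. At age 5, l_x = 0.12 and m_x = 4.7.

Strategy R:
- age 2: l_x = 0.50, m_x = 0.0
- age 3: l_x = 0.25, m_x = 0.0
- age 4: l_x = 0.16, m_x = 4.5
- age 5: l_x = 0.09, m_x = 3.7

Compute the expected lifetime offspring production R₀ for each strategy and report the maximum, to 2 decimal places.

Strategy P: R₀ = 0.47×0.0 + 0.33×1.3 + 0.15×4.9 + 0.08×4.6 = 1.5320
Strategy Q: R₀ = 0.47×5.2 + 0.37×2.7 + 0.22×2.7 + 0.12×4.7 = 4.6010
Strategy R: R₀ = 0.50×0.0 + 0.25×0.0 + 0.16×4.5 + 0.09×3.7 = 1.0530
Highest R₀: strategy Q with 4.6010.

4.60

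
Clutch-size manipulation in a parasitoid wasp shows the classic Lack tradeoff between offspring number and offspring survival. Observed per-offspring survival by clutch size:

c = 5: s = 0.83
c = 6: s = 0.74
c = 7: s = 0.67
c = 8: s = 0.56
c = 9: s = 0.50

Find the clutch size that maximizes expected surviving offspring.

7

Expected surviving offspring = c × s(c):
  c=5: 5 × 0.83 = 4.150
  c=6: 6 × 0.74 = 4.440
  c=7: 7 × 0.67 = 4.690
  c=8: 8 × 0.56 = 4.480
  c=9: 9 × 0.50 = 4.500
Maximum at c = 7 (4.690 surviving offspring).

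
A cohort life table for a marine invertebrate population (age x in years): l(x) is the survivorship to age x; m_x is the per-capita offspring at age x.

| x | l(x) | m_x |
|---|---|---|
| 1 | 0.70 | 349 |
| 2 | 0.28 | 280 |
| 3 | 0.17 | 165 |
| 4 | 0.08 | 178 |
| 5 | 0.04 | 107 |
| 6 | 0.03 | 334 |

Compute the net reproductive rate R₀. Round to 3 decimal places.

R₀ = Σ l(x) m_x:
  age 1: 0.70 × 349 = 244.3000
  age 2: 0.28 × 280 = 78.4000
  age 3: 0.17 × 165 = 28.0500
  age 4: 0.08 × 178 = 14.2400
  age 5: 0.04 × 107 = 4.2800
  age 6: 0.03 × 334 = 10.0200
R₀ = 244.3000 + 78.4000 + 28.0500 + 14.2400 + 4.2800 + 10.0200 = 379.2900

379.290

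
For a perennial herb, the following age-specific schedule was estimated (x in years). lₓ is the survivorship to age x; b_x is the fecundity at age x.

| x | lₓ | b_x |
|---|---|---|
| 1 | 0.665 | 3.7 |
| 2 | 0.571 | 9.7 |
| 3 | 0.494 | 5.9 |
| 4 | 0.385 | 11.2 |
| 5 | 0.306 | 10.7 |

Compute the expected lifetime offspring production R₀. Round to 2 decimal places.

R₀ = Σ lₓ b_x:
  age 1: 0.665 × 3.7 = 2.4605
  age 2: 0.571 × 9.7 = 5.5387
  age 3: 0.494 × 5.9 = 2.9146
  age 4: 0.385 × 11.2 = 4.3120
  age 5: 0.306 × 10.7 = 3.2742
R₀ = 2.4605 + 5.5387 + 2.9146 + 4.3120 + 3.2742 = 18.5000

18.50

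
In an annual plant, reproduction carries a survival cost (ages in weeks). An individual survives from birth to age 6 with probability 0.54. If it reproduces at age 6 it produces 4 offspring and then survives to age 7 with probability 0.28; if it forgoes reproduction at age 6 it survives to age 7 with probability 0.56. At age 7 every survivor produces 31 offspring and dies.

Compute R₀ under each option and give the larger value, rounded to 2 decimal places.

breed at age 6: R₀ = 0.54 × (4 + 0.28 × 31) = 0.54 × 12.6800 = 6.8472
delay to age 7: R₀ = 0.54 × (0.56 × 31) = 0.54 × 17.3600 = 9.3744
Higher: delay to age 7 (9.3744).

9.37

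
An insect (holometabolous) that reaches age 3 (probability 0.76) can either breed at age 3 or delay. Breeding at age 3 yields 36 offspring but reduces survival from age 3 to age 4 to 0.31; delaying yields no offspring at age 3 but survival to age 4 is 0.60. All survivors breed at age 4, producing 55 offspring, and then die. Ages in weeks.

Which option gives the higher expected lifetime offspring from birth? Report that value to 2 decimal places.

40.32

breed at age 3: R₀ = 0.76 × (36 + 0.31 × 55) = 0.76 × 53.0500 = 40.3180
delay to age 4: R₀ = 0.76 × (0.60 × 55) = 0.76 × 33.0000 = 25.0800
Higher: breed at age 3 (40.3180).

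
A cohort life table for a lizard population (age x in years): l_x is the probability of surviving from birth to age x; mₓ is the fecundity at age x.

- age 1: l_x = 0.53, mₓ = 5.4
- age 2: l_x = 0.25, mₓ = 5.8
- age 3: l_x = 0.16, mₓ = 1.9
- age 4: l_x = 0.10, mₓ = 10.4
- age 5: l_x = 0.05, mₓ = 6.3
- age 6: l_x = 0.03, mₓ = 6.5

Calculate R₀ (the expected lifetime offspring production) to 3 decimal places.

6.166

R₀ = Σ l_x mₓ:
  age 1: 0.53 × 5.4 = 2.8620
  age 2: 0.25 × 5.8 = 1.4500
  age 3: 0.16 × 1.9 = 0.3040
  age 4: 0.10 × 10.4 = 1.0400
  age 5: 0.05 × 6.3 = 0.3150
  age 6: 0.03 × 6.5 = 0.1950
R₀ = 2.8620 + 1.4500 + 0.3040 + 1.0400 + 0.3150 + 0.1950 = 6.1660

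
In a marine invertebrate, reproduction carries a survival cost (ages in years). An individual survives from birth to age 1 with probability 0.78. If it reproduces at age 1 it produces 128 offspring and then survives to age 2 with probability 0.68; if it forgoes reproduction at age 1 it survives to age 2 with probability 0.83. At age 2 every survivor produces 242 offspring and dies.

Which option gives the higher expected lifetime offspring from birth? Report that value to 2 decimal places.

breed at age 1: R₀ = 0.78 × (128 + 0.68 × 242) = 0.78 × 292.5600 = 228.1968
delay to age 2: R₀ = 0.78 × (0.83 × 242) = 0.78 × 200.8600 = 156.6708
Higher: breed at age 1 (228.1968).

228.20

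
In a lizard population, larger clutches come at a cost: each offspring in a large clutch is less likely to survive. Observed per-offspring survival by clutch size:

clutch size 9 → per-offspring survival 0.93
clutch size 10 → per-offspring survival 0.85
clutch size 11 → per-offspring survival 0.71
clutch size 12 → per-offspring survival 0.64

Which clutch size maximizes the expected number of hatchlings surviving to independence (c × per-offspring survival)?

Expected hatchlings surviving to independence = c × s(c):
  c=9: 9 × 0.93 = 8.370
  c=10: 10 × 0.85 = 8.500
  c=11: 11 × 0.71 = 7.810
  c=12: 12 × 0.64 = 7.680
Maximum at c = 10 (8.500 hatchlings surviving to independence).

10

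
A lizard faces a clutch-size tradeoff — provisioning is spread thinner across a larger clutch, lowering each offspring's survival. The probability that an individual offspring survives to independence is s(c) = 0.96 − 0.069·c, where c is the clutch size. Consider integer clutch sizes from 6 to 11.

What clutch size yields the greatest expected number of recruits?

7

Expected recruits = c × s(c):
  c=6: 6 × 0.546 = 3.276
  c=7: 7 × 0.477 = 3.339
  c=8: 8 × 0.408 = 3.264
  c=9: 9 × 0.339 = 3.051
  c=10: 10 × 0.270 = 2.700
  c=11: 11 × 0.201 = 2.211
Maximum at c = 7 (3.339 recruits).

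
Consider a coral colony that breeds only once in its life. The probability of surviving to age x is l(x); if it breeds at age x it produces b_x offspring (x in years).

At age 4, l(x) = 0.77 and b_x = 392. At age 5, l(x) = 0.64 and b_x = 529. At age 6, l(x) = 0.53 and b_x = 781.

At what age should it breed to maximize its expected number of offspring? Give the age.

6

Expected offspring if breeding at age x = l(x) × b_x:
  age 4: 0.77 × 392 = 301.840
  age 5: 0.64 × 529 = 338.560
  age 6: 0.53 × 781 = 413.930
Maximum at age 6 (413.930).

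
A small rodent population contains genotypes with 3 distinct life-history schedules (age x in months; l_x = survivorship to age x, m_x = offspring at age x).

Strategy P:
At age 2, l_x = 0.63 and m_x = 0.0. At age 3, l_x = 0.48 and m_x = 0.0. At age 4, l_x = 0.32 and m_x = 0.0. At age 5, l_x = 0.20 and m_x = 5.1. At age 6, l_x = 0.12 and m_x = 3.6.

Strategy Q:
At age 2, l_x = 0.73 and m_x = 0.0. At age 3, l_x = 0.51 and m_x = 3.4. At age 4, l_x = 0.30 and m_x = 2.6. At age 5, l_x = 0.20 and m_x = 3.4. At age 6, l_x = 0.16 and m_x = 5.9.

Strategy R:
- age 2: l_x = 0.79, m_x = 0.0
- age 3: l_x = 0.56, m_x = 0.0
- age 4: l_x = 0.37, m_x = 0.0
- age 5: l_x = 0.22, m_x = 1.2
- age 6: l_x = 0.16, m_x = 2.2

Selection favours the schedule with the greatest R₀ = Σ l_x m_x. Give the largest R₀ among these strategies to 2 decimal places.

4.14

Strategy P: R₀ = 0.63×0.0 + 0.48×0.0 + 0.32×0.0 + 0.20×5.1 + 0.12×3.6 = 1.4520
Strategy Q: R₀ = 0.73×0.0 + 0.51×3.4 + 0.30×2.6 + 0.20×3.4 + 0.16×5.9 = 4.1380
Strategy R: R₀ = 0.79×0.0 + 0.56×0.0 + 0.37×0.0 + 0.22×1.2 + 0.16×2.2 = 0.6160
Highest R₀: strategy Q with 4.1380.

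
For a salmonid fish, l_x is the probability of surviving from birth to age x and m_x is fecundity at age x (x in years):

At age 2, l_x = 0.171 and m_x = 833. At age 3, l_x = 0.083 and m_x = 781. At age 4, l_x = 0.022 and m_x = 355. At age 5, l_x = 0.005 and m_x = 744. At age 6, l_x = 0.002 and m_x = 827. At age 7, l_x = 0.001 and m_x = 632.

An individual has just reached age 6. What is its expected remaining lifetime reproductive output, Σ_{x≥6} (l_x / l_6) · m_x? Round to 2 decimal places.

1143.00

l_6 = 0.002. Conditional survival from age 6 to x is l_x / l_6.
  x=6: (0.002/0.002) × 827 = 827.0000
  x=7: (0.001/0.002) × 632 = 316.0000
Sum = 827.0000 + 316.0000 = 1143.0000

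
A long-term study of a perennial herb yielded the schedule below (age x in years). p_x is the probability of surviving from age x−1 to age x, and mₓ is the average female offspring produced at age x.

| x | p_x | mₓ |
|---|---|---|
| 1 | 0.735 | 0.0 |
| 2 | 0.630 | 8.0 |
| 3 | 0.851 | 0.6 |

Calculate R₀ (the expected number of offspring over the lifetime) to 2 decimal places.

Survivorship from birth: l_x = p_1·p_2·…·p_x.
  l_1 = 0.73500
  l_2 = 0.46305
  l_3 = 0.39406
R₀ = Σ l_x mₓ:
  age 1: 0.73500 × 0.0 = 0.0000
  age 2: 0.46305 × 8.0 = 3.7044
  age 3: 0.39406 × 0.6 = 0.2364
R₀ = 0.0000 + 3.7044 + 0.2364 = 3.9408

3.94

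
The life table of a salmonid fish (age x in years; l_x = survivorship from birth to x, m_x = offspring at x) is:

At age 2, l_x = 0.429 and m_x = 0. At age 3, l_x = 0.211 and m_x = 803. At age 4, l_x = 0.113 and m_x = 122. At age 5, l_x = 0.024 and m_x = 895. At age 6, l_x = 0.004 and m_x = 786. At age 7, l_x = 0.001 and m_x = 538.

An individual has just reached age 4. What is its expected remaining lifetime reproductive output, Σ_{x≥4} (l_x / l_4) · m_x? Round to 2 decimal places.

l_4 = 0.113. Conditional survival from age 4 to x is l_x / l_4.
  x=4: (0.113/0.113) × 122 = 122.0000
  x=5: (0.024/0.113) × 895 = 190.0885
  x=6: (0.004/0.113) × 786 = 27.8230
  x=7: (0.001/0.113) × 538 = 4.7611
Sum = 122.0000 + 190.0885 + 27.8230 + 4.7611 = 344.6726

344.67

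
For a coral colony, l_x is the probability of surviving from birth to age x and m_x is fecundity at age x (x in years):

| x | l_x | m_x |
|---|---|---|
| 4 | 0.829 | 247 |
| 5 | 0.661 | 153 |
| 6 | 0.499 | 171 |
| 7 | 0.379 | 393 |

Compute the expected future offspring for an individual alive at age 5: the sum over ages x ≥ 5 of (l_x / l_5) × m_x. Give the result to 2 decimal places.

l_5 = 0.661. Conditional survival from age 5 to x is l_x / l_5.
  x=5: (0.661/0.661) × 153 = 153.0000
  x=6: (0.499/0.661) × 171 = 129.0908
  x=7: (0.379/0.661) × 393 = 225.3359
Sum = 153.0000 + 129.0908 + 225.3359 = 507.4266

507.43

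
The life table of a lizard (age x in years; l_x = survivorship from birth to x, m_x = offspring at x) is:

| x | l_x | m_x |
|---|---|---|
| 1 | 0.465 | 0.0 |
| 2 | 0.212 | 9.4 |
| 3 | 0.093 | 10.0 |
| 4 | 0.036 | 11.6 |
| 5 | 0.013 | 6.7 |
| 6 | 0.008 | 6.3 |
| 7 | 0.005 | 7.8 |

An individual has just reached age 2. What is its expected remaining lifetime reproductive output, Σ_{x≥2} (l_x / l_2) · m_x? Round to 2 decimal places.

l_2 = 0.212. Conditional survival from age 2 to x is l_x / l_2.
  x=2: (0.212/0.212) × 9.4 = 9.4000
  x=3: (0.093/0.212) × 10.0 = 4.3868
  x=4: (0.036/0.212) × 11.6 = 1.9698
  x=5: (0.013/0.212) × 6.7 = 0.4108
  x=6: (0.008/0.212) × 6.3 = 0.2377
  x=7: (0.005/0.212) × 7.8 = 0.1840
Sum = 9.4000 + 4.3868 + 1.9698 + 0.4108 + 0.2377 + 0.1840 = 16.5892

16.59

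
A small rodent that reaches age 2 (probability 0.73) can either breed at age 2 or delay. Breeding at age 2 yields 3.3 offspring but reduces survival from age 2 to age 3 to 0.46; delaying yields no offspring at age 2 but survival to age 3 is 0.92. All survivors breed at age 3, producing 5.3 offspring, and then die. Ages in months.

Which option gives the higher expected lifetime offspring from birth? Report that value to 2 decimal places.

breed at age 2: R₀ = 0.73 × (3.3 + 0.46 × 5.3) = 0.73 × 5.7380 = 4.1887
delay to age 3: R₀ = 0.73 × (0.92 × 5.3) = 0.73 × 4.8760 = 3.5595
Higher: breed at age 2 (4.1887).

4.19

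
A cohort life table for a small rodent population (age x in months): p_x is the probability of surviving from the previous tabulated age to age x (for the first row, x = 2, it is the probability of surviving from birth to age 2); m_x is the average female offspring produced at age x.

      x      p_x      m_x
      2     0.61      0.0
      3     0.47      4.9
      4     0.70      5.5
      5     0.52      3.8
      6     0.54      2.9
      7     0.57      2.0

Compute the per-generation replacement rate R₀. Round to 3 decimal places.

3.133

Survivorship from birth: l_x = p_2·p_3·…·p_x.
  l_2 = 0.61000
  l_3 = 0.28670
  l_4 = 0.20069
  l_5 = 0.10436
  l_6 = 0.05635
  l_7 = 0.03212
R₀ = Σ l_x m_x:
  age 2: 0.61000 × 0.0 = 0.0000
  age 3: 0.28670 × 4.9 = 1.4048
  age 4: 0.20069 × 5.5 = 1.1038
  age 5: 0.10436 × 3.8 = 0.3966
  age 6: 0.05635 × 2.9 = 0.1634
  age 7: 0.03212 × 2.0 = 0.0642
R₀ = 0.0000 + 1.4048 + 1.1038 + 0.3966 + 0.1634 + 0.0642 = 3.1328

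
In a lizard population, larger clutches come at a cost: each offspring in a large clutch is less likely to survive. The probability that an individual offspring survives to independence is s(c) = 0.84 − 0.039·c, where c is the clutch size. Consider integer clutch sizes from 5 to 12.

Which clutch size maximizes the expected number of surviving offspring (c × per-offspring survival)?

Expected surviving offspring = c × s(c):
  c=5: 5 × 0.645 = 3.225
  c=6: 6 × 0.606 = 3.636
  c=7: 7 × 0.567 = 3.969
  c=8: 8 × 0.528 = 4.224
  c=9: 9 × 0.489 = 4.401
  c=10: 10 × 0.450 = 4.500
  c=11: 11 × 0.411 = 4.521
  c=12: 12 × 0.372 = 4.464
Maximum at c = 11 (4.521 surviving offspring).

11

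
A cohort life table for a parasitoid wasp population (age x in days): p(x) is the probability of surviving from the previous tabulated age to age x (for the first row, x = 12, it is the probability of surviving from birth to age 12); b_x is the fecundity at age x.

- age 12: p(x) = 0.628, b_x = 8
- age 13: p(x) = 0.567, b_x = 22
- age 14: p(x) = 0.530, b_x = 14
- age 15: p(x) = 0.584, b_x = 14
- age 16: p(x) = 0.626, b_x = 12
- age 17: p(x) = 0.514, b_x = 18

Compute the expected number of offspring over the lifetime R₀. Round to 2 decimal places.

Survivorship from birth: l_x = p_12·p_13·…·p_x.
  l_12 = 0.62800
  l_13 = 0.35608
  l_14 = 0.18872
  l_15 = 0.11021
  l_16 = 0.06899
  l_17 = 0.03546
R₀ = Σ l_x b_x:
  age 12: 0.62800 × 8 = 5.0240
  age 13: 0.35608 × 22 = 7.8338
  age 14: 0.18872 × 14 = 2.6421
  age 15: 0.11021 × 14 = 1.5429
  age 16: 0.06899 × 12 = 0.8279
  age 17: 0.03546 × 18 = 0.6383
R₀ = 5.0240 + 7.8338 + 2.6421 + 1.5429 + 0.8279 + 0.6383 = 18.5089

18.51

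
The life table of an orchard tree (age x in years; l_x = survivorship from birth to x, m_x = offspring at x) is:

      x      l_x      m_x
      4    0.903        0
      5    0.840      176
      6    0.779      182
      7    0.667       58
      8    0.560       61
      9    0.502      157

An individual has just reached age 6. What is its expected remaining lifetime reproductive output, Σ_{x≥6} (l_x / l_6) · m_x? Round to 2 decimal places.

376.69

l_6 = 0.779. Conditional survival from age 6 to x is l_x / l_6.
  x=6: (0.779/0.779) × 182 = 182.0000
  x=7: (0.667/0.779) × 58 = 49.6611
  x=8: (0.560/0.779) × 61 = 43.8511
  x=9: (0.502/0.779) × 157 = 101.1733
Sum = 182.0000 + 49.6611 + 43.8511 + 101.1733 = 376.6855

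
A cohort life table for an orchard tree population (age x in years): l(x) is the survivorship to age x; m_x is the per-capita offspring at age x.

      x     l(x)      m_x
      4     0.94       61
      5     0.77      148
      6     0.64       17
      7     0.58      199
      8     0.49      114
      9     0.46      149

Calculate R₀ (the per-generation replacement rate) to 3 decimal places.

R₀ = Σ l(x) m_x:
  age 4: 0.94 × 61 = 57.3400
  age 5: 0.77 × 148 = 113.9600
  age 6: 0.64 × 17 = 10.8800
  age 7: 0.58 × 199 = 115.4200
  age 8: 0.49 × 114 = 55.8600
  age 9: 0.46 × 149 = 68.5400
R₀ = 57.3400 + 113.9600 + 10.8800 + 115.4200 + 55.8600 + 68.5400 = 422.0000

422.000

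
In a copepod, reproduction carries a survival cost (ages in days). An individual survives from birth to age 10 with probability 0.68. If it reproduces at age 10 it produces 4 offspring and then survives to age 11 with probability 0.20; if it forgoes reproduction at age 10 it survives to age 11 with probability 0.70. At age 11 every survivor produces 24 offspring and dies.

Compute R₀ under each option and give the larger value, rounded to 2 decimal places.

breed at age 10: R₀ = 0.68 × (4 + 0.20 × 24) = 0.68 × 8.8000 = 5.9840
delay to age 11: R₀ = 0.68 × (0.70 × 24) = 0.68 × 16.8000 = 11.4240
Higher: delay to age 11 (11.4240).

11.42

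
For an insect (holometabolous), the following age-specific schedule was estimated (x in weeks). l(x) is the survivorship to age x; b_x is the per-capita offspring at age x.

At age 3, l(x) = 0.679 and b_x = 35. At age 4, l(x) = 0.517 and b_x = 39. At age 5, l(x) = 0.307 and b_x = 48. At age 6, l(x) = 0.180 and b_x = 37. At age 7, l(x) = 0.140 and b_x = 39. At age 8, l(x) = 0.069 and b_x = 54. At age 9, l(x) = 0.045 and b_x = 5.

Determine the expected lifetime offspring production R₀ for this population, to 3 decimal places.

74.735

R₀ = Σ l(x) b_x:
  age 3: 0.679 × 35 = 23.7650
  age 4: 0.517 × 39 = 20.1630
  age 5: 0.307 × 48 = 14.7360
  age 6: 0.180 × 37 = 6.6600
  age 7: 0.140 × 39 = 5.4600
  age 8: 0.069 × 54 = 3.7260
  age 9: 0.045 × 5 = 0.2250
R₀ = 23.7650 + 20.1630 + 14.7360 + 6.6600 + 5.4600 + 3.7260 + 0.2250 = 74.7350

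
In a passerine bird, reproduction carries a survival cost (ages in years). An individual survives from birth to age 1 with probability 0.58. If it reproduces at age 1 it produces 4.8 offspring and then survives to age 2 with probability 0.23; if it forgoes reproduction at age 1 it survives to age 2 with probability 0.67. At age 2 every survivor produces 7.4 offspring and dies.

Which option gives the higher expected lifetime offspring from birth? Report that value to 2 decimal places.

3.77

breed at age 1: R₀ = 0.58 × (4.8 + 0.23 × 7.4) = 0.58 × 6.5020 = 3.7712
delay to age 2: R₀ = 0.58 × (0.67 × 7.4) = 0.58 × 4.9580 = 2.8756
Higher: breed at age 1 (3.7712).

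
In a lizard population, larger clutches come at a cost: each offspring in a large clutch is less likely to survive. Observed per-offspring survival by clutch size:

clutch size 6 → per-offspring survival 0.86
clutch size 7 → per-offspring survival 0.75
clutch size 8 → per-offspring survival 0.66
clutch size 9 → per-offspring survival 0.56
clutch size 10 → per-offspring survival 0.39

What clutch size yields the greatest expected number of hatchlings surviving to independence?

8

Expected hatchlings surviving to independence = c × s(c):
  c=6: 6 × 0.86 = 5.160
  c=7: 7 × 0.75 = 5.250
  c=8: 8 × 0.66 = 5.280
  c=9: 9 × 0.56 = 5.040
  c=10: 10 × 0.39 = 3.900
Maximum at c = 8 (5.280 hatchlings surviving to independence).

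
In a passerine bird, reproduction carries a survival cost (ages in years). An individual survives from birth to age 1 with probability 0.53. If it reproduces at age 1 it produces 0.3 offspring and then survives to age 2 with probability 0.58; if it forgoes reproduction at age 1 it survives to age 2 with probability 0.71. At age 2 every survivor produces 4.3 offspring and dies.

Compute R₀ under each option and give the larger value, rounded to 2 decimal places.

1.62

breed at age 1: R₀ = 0.53 × (0.3 + 0.58 × 4.3) = 0.53 × 2.7940 = 1.4808
delay to age 2: R₀ = 0.53 × (0.71 × 4.3) = 0.53 × 3.0530 = 1.6181
Higher: delay to age 2 (1.6181).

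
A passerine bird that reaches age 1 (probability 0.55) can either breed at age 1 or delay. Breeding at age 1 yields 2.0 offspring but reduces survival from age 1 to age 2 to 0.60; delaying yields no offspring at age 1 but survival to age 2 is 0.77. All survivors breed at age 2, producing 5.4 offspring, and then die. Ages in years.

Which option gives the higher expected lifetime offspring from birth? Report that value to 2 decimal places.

2.88

breed at age 1: R₀ = 0.55 × (2.0 + 0.60 × 5.4) = 0.55 × 5.2400 = 2.8820
delay to age 2: R₀ = 0.55 × (0.77 × 5.4) = 0.55 × 4.1580 = 2.2869
Higher: breed at age 1 (2.8820).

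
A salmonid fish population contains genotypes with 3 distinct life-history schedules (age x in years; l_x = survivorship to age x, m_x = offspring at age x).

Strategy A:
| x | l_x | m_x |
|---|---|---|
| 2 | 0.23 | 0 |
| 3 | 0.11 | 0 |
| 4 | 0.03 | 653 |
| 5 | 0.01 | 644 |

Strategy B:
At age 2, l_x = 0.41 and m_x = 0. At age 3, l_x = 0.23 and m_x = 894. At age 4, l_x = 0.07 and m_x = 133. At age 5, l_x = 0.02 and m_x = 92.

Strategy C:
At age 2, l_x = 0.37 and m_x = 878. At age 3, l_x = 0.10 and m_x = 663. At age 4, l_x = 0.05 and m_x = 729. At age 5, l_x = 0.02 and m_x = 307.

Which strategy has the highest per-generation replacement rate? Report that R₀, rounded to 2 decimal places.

433.75

Strategy A: R₀ = 0.23×0 + 0.11×0 + 0.03×653 + 0.01×644 = 26.0300
Strategy B: R₀ = 0.41×0 + 0.23×894 + 0.07×133 + 0.02×92 = 216.7700
Strategy C: R₀ = 0.37×878 + 0.10×663 + 0.05×729 + 0.02×307 = 433.7500
Highest R₀: strategy C with 433.7500.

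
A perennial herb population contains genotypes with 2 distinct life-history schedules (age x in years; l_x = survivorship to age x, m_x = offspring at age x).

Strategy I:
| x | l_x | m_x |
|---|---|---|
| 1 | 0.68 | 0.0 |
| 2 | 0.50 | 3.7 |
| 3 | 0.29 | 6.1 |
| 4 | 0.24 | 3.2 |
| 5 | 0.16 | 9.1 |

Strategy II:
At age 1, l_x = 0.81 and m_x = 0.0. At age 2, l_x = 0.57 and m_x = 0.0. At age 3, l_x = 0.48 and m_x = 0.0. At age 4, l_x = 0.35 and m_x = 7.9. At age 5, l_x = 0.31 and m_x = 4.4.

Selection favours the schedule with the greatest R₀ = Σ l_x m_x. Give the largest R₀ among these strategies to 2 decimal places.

Strategy I: R₀ = 0.68×0.0 + 0.50×3.7 + 0.29×6.1 + 0.24×3.2 + 0.16×9.1 = 5.8430
Strategy II: R₀ = 0.81×0.0 + 0.57×0.0 + 0.48×0.0 + 0.35×7.9 + 0.31×4.4 = 4.1290
Highest R₀: strategy I with 5.8430.

5.84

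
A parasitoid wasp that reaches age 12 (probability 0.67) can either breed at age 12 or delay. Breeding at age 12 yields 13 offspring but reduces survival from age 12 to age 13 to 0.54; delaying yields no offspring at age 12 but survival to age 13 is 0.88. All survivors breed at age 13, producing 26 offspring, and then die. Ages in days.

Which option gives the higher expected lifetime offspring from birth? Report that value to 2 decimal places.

breed at age 12: R₀ = 0.67 × (13 + 0.54 × 26) = 0.67 × 27.0400 = 18.1168
delay to age 13: R₀ = 0.67 × (0.88 × 26) = 0.67 × 22.8800 = 15.3296
Higher: breed at age 12 (18.1168).

18.12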